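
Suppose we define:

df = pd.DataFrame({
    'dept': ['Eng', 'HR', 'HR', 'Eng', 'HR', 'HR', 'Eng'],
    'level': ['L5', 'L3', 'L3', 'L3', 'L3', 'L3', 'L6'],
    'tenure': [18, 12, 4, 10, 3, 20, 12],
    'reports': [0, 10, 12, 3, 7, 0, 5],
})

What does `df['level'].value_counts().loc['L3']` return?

5

value_counts of level:
level
L3    5
L5    1
L6    1
Name: count, dtype: int64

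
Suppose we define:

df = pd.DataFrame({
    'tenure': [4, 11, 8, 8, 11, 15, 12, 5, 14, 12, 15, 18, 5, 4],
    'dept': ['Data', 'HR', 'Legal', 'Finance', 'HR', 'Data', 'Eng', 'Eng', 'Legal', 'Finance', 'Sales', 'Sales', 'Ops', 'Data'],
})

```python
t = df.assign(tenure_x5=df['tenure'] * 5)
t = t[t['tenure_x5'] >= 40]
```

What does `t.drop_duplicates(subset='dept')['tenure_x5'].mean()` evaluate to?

57.5

add column tenure_x5 = df['tenure'] * 5:
    tenure     dept  tenure_x5
0        4     Data         20
1       11       HR         55
2        8    Legal         40
3        8  Finance         40
4       11       HR         55
5       15     Data         75
6       12      Eng         60
7        5      Eng         25
8       14    Legal         70
9       12  Finance         60
10      15    Sales         75
11      18    Sales         90
12       5      Ops         25
13       4     Data         20
filter rows where tenure_x5 >= 40:
    tenure     dept  tenure_x5
1       11       HR         55
2        8    Legal         40
3        8  Finance         40
4       11       HR         55
5       15     Data         75
6       12      Eng         60
8       14    Legal         70
9       12  Finance         60
10      15    Sales         75
11      18    Sales         90
drop duplicate dept (keep=first):
    tenure     dept  tenure_x5
1       11       HR         55
2        8    Legal         40
3        8  Finance         40
5       15     Data         75
6       12      Eng         60
10      15    Sales         75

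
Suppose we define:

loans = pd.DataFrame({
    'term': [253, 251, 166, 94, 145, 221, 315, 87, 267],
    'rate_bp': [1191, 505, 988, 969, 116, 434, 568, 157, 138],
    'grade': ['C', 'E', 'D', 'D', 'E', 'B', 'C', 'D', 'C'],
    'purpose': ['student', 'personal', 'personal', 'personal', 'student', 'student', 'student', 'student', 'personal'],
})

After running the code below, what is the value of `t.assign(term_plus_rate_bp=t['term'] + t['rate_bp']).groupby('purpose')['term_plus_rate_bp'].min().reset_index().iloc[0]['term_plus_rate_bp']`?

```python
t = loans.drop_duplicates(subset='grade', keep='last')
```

drop duplicate grade (keep=last):
   term  rate_bp grade   purpose
4   145      116     E   student
5   221      434     B   student
7    87      157     D   student
8   267      138     C  personal
add column term_plus_rate_bp = t['term'] + t['rate_bp']:
   term  rate_bp grade   purpose  term_plus_rate_bp
4   145      116     E   student                261
5   221      434     B   student                655
7    87      157     D   student                244
8   267      138     C  personal                405
group by purpose, min of term_plus_rate_bp:
purpose
personal    405
student     244
Name: term_plus_rate_bp, dtype: int64
reset_index():
    purpose  term_plus_rate_bp
0  personal                405
1   student                244
Finally, value at position 0, column 'term_plus_rate_bp' = 405.

405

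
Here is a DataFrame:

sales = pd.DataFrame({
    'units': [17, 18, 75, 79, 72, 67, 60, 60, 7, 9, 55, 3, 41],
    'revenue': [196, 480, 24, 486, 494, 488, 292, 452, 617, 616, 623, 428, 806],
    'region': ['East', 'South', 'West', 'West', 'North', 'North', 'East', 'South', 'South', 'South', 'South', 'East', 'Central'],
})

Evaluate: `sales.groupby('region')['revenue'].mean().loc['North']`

491.0

group by region, mean of revenue:
region
Central    806.000000
East       305.333333
North      491.000000
South      557.600000
West       255.000000
Name: revenue, dtype: float64
Taking the value at index 'North' gives 491.0.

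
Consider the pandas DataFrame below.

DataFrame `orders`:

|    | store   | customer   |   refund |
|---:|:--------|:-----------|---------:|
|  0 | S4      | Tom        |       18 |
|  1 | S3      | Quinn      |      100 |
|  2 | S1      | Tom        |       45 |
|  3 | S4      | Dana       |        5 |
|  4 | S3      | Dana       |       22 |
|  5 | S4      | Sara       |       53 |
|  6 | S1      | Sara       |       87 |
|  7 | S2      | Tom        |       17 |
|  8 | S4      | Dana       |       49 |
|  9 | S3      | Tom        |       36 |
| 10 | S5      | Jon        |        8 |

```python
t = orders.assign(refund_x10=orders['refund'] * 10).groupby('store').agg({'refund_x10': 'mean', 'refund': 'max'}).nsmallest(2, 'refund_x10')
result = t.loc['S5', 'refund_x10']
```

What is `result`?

add column refund_x10 = orders['refund'] * 10:
   store customer  refund  refund_x10
0     S4      Tom      18         180
1     S3    Quinn     100        1000
2     S1      Tom      45         450
3     S4     Dana       5          50
4     S3     Dana      22         220
5     S4     Sara      53         530
6     S1     Sara      87         870
7     S2      Tom      17         170
8     S4     Dana      49         490
9     S3      Tom      36         360
10    S5      Jon       8          80
group by store: mean(refund_x10), max(refund):
       refund_x10  refund
store                    
S1     660.000000      87
S2     170.000000      17
S3     526.666667     100
S4     312.500000      53
S5      80.000000       8
take 2 rows with smallest refund_x10:
       refund_x10  refund
store                    
S5           80.0       8
S2          170.0      17
So loc['S5', 'refund_x10'] = 80.0.

80.0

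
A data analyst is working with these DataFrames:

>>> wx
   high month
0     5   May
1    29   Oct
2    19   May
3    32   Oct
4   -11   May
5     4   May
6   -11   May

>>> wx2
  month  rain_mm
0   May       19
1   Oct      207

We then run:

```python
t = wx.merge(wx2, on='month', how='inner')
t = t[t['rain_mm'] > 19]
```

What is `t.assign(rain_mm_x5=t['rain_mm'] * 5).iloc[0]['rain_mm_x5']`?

1035

merge on 'month' (how='inner') → 7 rows:
   high month  rain_mm
0     5   May       19
1    29   Oct      207
2    19   May       19
3    32   Oct      207
4   -11   May       19
5     4   May       19
6   -11   May       19
filter rows where rain_mm > 19:
   high month  rain_mm
1    29   Oct      207
3    32   Oct      207
add column rain_mm_x5 = t['rain_mm'] * 5:
   high month  rain_mm  rain_mm_x5
1    29   Oct      207        1035
3    32   Oct      207        1035
Taking the value at position 0, column 'rain_mm_x5' gives 1035.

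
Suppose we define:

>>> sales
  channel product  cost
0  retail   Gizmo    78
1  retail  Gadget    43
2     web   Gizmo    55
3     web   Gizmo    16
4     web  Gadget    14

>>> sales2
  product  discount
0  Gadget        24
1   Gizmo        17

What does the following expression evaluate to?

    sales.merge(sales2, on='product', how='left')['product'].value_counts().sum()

merge on 'product' (how='left') → 5 rows:
  channel product  cost  discount
0  retail   Gizmo    78        17
1  retail  Gadget    43        24
2     web   Gizmo    55        17
3     web   Gizmo    16        17
4     web  Gadget    14        24
value_counts of product:
product
Gizmo     3
Gadget    2
Name: count, dtype: int64

5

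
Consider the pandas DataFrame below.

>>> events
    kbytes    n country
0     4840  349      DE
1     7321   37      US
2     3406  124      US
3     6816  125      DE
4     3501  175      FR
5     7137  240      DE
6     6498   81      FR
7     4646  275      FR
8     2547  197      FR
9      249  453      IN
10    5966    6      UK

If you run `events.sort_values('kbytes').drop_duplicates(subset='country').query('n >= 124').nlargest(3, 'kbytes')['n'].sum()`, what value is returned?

670

sort by kbytes:
    kbytes    n country
9      249  453      IN
8     2547  197      FR
2     3406  124      US
4     3501  175      FR
7     4646  275      FR
0     4840  349      DE
10    5966    6      UK
6     6498   81      FR
3     6816  125      DE
5     7137  240      DE
1     7321   37      US
drop duplicate country (keep=first):
    kbytes    n country
9      249  453      IN
8     2547  197      FR
2     3406  124      US
0     4840  349      DE
10    5966    6      UK
filter rows where n >= 124:
   kbytes    n country
9     249  453      IN
8    2547  197      FR
2    3406  124      US
0    4840  349      DE
take 3 rows with largest kbytes:
   kbytes    n country
0    4840  349      DE
2    3406  124      US
8    2547  197      FR
Finally, sum of column 'n' = 670.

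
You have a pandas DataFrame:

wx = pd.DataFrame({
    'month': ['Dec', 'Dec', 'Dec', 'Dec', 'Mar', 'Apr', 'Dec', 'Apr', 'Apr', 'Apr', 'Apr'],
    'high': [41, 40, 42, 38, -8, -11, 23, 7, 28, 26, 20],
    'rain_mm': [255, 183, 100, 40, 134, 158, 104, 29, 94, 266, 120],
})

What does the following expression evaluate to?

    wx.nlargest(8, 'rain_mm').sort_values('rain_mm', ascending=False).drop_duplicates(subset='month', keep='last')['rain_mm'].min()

take 8 rows with largest rain_mm:
   month  high  rain_mm
9    Apr    26      266
0    Dec    41      255
1    Dec    40      183
5    Apr   -11      158
4    Mar    -8      134
10   Apr    20      120
6    Dec    23      104
2    Dec    42      100
sort by rain_mm descending:
   month  high  rain_mm
9    Apr    26      266
0    Dec    41      255
1    Dec    40      183
5    Apr   -11      158
4    Mar    -8      134
10   Apr    20      120
6    Dec    23      104
2    Dec    42      100
drop duplicate month (keep=last):
   month  high  rain_mm
4    Mar    -8      134
10   Apr    20      120
2    Dec    42      100

100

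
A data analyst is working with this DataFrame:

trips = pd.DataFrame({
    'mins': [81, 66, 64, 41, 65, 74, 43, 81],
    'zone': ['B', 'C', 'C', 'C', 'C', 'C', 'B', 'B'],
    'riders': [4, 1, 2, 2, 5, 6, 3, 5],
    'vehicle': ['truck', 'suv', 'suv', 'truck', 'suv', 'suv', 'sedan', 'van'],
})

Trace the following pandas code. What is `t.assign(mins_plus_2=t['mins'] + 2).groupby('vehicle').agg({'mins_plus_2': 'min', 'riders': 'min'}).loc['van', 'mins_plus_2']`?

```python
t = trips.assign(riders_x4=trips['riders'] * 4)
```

83

add column riders_x4 = trips['riders'] * 4:
   mins zone  riders vehicle  riders_x4
0    81    B       4   truck         16
1    66    C       1     suv          4
2    64    C       2     suv          8
3    41    C       2   truck          8
4    65    C       5     suv         20
5    74    C       6     suv         24
6    43    B       3   sedan         12
7    81    B       5     van         20
add column mins_plus_2 = t['mins'] + 2:
   mins zone  riders vehicle  riders_x4  mins_plus_2
0    81    B       4   truck         16           83
1    66    C       1     suv          4           68
2    64    C       2     suv          8           66
3    41    C       2   truck          8           43
4    65    C       5     suv         20           67
5    74    C       6     suv         24           76
6    43    B       3   sedan         12           45
7    81    B       5     van         20           83
group by vehicle: min(mins_plus_2), min(riders):
         mins_plus_2  riders
vehicle                     
sedan             45       3
suv               66       1
truck             43       2
van               83       5
Finally, value at row 'van', column 'mins_plus_2' = 83.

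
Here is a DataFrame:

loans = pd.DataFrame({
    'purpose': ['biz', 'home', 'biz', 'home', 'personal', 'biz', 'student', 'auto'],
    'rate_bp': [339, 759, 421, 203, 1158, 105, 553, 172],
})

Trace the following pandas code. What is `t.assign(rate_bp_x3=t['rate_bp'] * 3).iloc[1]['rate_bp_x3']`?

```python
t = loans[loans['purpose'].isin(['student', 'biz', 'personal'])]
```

filter rows where purpose in ['student', 'biz', 'personal']:
    purpose  rate_bp
0       biz      339
2       biz      421
4  personal     1158
5       biz      105
6   student      553
add column rate_bp_x3 = t['rate_bp'] * 3:
    purpose  rate_bp  rate_bp_x3
0       biz      339        1017
2       biz      421        1263
4  personal     1158        3474
5       biz      105         315
6   student      553        1659
Taking the value at position 1, column 'rate_bp_x3' gives 1263.

1263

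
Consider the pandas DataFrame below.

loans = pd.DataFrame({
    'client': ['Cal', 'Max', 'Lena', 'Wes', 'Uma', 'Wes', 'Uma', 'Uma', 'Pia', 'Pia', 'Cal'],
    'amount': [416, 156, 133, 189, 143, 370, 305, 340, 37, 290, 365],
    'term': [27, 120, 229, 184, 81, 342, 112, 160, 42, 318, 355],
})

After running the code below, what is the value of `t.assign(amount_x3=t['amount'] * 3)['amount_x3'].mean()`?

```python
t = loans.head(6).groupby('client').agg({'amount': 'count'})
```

3.6

take first 6 rows:
  client  amount  term
0    Cal     416    27
1    Max     156   120
2   Lena     133   229
3    Wes     189   184
4    Uma     143    81
5    Wes     370   342
group by client, count of amount:
        amount
client        
Cal          1
Lena         1
Max          1
Uma          1
Wes          2
add column amount_x3 = t['amount'] * 3:
        amount  amount_x3
client                   
Cal          1          3
Lena         1          3
Max          1          3
Uma          1          3
Wes          2          6
mean of column 'amount_x3' → 3.6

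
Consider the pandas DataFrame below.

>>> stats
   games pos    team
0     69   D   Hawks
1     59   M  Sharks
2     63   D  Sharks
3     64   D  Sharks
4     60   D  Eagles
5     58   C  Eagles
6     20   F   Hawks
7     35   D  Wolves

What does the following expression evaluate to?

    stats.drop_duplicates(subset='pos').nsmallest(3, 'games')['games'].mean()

drop duplicate pos (keep=first):
   games pos    team
0     69   D   Hawks
1     59   M  Sharks
5     58   C  Eagles
6     20   F   Hawks
take 3 rows with smallest games:
   games pos    team
6     20   F   Hawks
5     58   C  Eagles
1     59   M  Sharks
Hence 45.6666666667.

45.6666666667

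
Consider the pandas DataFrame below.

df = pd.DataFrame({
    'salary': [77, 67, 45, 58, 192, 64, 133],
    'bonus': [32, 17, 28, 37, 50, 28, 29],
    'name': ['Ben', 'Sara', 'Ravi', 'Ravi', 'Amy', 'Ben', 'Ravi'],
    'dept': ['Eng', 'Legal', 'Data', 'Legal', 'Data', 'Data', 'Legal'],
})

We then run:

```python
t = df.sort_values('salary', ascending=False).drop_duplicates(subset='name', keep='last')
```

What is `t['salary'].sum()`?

sort by salary descending:
   salary  bonus  name   dept
4     192     50   Amy   Data
6     133     29  Ravi  Legal
0      77     32   Ben    Eng
1      67     17  Sara  Legal
5      64     28   Ben   Data
3      58     37  Ravi  Legal
2      45     28  Ravi   Data
drop duplicate name (keep=last):
   salary  bonus  name   dept
4     192     50   Amy   Data
1      67     17  Sara  Legal
5      64     28   Ben   Data
2      45     28  Ravi   Data

368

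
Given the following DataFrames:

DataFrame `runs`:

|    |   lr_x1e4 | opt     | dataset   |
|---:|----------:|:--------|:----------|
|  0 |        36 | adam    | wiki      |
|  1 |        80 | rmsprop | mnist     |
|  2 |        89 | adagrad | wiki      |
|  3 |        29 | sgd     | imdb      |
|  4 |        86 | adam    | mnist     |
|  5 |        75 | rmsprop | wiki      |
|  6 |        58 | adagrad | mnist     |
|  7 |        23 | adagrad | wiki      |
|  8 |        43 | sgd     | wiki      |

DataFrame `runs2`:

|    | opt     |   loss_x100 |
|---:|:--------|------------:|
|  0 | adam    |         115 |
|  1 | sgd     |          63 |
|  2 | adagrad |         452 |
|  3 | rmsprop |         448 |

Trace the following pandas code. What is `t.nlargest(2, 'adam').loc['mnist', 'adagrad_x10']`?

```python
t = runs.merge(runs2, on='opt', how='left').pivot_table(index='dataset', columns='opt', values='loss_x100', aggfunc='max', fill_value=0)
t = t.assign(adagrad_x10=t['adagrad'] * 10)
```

4520

merge on 'opt' (how='left') → 9 rows:
   lr_x1e4      opt dataset  loss_x100
0       36     adam    wiki        115
1       80  rmsprop   mnist        448
2       89  adagrad    wiki        452
3       29      sgd    imdb         63
4       86     adam   mnist        115
5       75  rmsprop    wiki        448
6       58  adagrad   mnist        452
7       23  adagrad    wiki        452
8       43      sgd    wiki         63
pivot: rows=dataset, cols=opt, max(loss_x100):
opt      adagrad  adam  rmsprop  sgd
dataset                             
imdb           0     0        0   63
mnist        452   115      448    0
wiki         452   115      448   63
add column adagrad_x10 = t['adagrad'] * 10:
opt      adagrad  adam  rmsprop  sgd  adagrad_x10
dataset                                          
imdb           0     0        0   63            0
mnist        452   115      448    0         4520
wiki         452   115      448   63         4520
take 2 rows with largest adam:
opt      adagrad  adam  rmsprop  sgd  adagrad_x10
dataset                                          
mnist        452   115      448    0         4520
wiki         452   115      448   63         4520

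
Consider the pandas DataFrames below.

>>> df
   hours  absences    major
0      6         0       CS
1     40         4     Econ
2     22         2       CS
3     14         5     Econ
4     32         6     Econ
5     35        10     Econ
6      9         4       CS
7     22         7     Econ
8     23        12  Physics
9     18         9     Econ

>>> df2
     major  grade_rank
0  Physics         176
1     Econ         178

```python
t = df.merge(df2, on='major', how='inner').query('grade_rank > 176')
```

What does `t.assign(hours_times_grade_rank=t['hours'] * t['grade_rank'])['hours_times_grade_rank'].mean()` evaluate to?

merge on 'major' (how='inner') → 7 rows:
   hours  absences    major  grade_rank
0     40         4     Econ         178
1     14         5     Econ         178
2     32         6     Econ         178
3     35        10     Econ         178
4     22         7     Econ         178
5     23        12  Physics         176
6     18         9     Econ         178
filter rows where grade_rank > 176:
   hours  absences major  grade_rank
0     40         4  Econ         178
1     14         5  Econ         178
2     32         6  Econ         178
3     35        10  Econ         178
4     22         7  Econ         178
6     18         9  Econ         178
add column hours_times_grade_rank = t['hours'] * t['grade_rank']:
   hours  absences major  grade_rank  hours_times_grade_rank
0     40         4  Econ         178                    7120
1     14         5  Econ         178                    2492
2     32         6  Econ         178                    5696
3     35        10  Econ         178                    6230
4     22         7  Econ         178                    3916
6     18         9  Econ         178                    3204
Finally, mean of column 'hours_times_grade_rank' = 4776.33333333.

4776.33333333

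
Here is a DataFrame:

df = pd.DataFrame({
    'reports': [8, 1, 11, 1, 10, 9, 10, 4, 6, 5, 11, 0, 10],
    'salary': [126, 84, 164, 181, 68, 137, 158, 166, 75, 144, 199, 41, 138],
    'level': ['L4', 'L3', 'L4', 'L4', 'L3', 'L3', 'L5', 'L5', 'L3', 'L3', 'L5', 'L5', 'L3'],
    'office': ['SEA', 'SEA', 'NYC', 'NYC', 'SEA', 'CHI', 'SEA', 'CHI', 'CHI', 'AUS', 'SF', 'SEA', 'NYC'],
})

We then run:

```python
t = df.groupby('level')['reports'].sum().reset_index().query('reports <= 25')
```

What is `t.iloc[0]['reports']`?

group by level, sum of reports:
level
L3    41
L4    20
L5    25
Name: reports, dtype: int64
reset_index():
  level  reports
0    L3       41
1    L4       20
2    L5       25
filter rows where reports <= 25:
  level  reports
1    L4       20
2    L5       25

20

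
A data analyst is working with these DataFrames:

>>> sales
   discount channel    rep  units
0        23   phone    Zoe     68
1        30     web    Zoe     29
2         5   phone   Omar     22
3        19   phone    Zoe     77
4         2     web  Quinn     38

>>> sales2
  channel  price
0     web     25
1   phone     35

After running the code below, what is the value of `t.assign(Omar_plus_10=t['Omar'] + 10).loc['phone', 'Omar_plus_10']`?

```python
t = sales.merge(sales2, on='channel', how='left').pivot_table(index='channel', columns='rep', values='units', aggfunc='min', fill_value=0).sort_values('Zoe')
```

merge on 'channel' (how='left') → 5 rows:
   discount channel    rep  units  price
0        23   phone    Zoe     68     35
1        30     web    Zoe     29     25
2         5   phone   Omar     22     35
3        19   phone    Zoe     77     35
4         2     web  Quinn     38     25
pivot: rows=channel, cols=rep, min(units):
rep      Omar  Quinn  Zoe
channel                  
phone      22      0   68
web         0     38   29
sort by Zoe:
rep      Omar  Quinn  Zoe
channel                  
web         0     38   29
phone      22      0   68
add column Omar_plus_10 = t['Omar'] + 10:
rep      Omar  Quinn  Zoe  Omar_plus_10
channel                                
web         0     38   29            10
phone      22      0   68            32
So loc['phone', 'Omar_plus_10'] = 32.

32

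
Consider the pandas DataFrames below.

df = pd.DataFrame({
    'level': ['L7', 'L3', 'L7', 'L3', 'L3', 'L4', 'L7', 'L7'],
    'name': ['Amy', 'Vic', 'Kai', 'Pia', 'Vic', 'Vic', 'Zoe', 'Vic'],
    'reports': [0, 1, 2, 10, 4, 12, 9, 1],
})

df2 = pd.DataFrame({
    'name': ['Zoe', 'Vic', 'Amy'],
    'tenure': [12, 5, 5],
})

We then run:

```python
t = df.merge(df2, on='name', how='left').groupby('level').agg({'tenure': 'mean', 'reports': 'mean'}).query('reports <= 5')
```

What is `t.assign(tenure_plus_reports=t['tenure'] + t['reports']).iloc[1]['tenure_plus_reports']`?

10.3333333333

merge on 'name' (how='left') → 8 rows:
  level name  reports  tenure
0    L7  Amy        0     5.0
1    L3  Vic        1     5.0
2    L7  Kai        2     NaN
3    L3  Pia       10     NaN
4    L3  Vic        4     5.0
5    L4  Vic       12     5.0
6    L7  Zoe        9    12.0
7    L7  Vic        1     5.0
group by level: mean(tenure), mean(reports):
         tenure  reports
level                   
L3     5.000000      5.0
L4     5.000000     12.0
L7     7.333333      3.0
filter rows where reports <= 5:
         tenure  reports
level                   
L3     5.000000      5.0
L7     7.333333      3.0
add column tenure_plus_reports = t['tenure'] + t['reports']:
         tenure  reports  tenure_plus_reports
level                                        
L3     5.000000      5.0            10.000000
L7     7.333333      3.0            10.333333
Then the value at position 1, column 'tenure_plus_reports': 10.3333333333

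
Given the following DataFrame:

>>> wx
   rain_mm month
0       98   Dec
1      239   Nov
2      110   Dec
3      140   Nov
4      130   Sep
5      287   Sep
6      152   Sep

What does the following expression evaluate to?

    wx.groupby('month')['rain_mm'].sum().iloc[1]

group by month, sum of rain_mm:
month
Dec    208
Nov    379
Sep    569
Name: rain_mm, dtype: int64

379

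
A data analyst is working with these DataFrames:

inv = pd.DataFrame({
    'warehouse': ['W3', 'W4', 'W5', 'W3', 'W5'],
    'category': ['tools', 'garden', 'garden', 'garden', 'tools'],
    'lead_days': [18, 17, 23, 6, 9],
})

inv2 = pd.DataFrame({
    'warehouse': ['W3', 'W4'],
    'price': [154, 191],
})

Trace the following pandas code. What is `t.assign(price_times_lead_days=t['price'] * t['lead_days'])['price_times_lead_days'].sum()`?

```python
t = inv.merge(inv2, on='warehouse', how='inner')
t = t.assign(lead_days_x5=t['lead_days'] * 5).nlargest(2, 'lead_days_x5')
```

merge on 'warehouse' (how='inner') → 3 rows:
  warehouse category  lead_days  price
0        W3    tools         18    154
1        W4   garden         17    191
2        W3   garden          6    154
add column lead_days_x5 = t['lead_days'] * 5:
  warehouse category  lead_days  price  lead_days_x5
0        W3    tools         18    154            90
1        W4   garden         17    191            85
2        W3   garden          6    154            30
take 2 rows with largest lead_days_x5:
  warehouse category  lead_days  price  lead_days_x5
0        W3    tools         18    154            90
1        W4   garden         17    191            85
add column price_times_lead_days = t['price'] * t['lead_days']:
  warehouse category  lead_days  price  lead_days_x5  price_times_lead_days
0        W3    tools         18    154            90                   2772
1        W4   garden         17    191            85                   3247
Then the sum of column 'price_times_lead_days': 6019

6019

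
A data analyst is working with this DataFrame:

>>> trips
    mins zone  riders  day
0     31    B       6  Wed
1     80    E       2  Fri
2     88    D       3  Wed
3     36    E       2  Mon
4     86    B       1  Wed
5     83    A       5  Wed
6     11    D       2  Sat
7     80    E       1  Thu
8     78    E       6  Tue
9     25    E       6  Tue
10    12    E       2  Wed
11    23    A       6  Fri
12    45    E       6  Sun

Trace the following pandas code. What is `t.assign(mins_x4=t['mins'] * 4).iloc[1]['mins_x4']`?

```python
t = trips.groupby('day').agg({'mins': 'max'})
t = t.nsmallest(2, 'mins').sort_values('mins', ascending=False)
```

44

group by day, max of mins:
     mins
day      
Fri    80
Mon    36
Sat    11
Sun    45
Thu    80
Tue    78
Wed    88
take 2 rows with smallest mins:
     mins
day      
Sat    11
Mon    36
sort by mins descending:
     mins
day      
Mon    36
Sat    11
add column mins_x4 = t['mins'] * 4:
     mins  mins_x4
day               
Mon    36      144
Sat    11       44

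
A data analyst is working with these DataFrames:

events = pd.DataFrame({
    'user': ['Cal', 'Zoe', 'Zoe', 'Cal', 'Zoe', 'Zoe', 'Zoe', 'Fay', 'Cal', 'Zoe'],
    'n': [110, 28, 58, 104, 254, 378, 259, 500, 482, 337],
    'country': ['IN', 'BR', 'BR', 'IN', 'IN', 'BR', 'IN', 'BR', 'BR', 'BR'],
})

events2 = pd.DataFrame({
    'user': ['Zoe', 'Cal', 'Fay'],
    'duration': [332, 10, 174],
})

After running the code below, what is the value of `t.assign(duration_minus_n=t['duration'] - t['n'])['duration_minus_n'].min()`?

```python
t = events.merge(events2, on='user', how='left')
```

merge on 'user' (how='left') → 10 rows:
  user    n country  duration
0  Cal  110      IN        10
1  Zoe   28      BR       332
2  Zoe   58      BR       332
3  Cal  104      IN        10
4  Zoe  254      IN       332
5  Zoe  378      BR       332
6  Zoe  259      IN       332
7  Fay  500      BR       174
8  Cal  482      BR        10
9  Zoe  337      BR       332
add column duration_minus_n = t['duration'] - t['n']:
  user    n country  duration  duration_minus_n
0  Cal  110      IN        10              -100
1  Zoe   28      BR       332               304
2  Zoe   58      BR       332               274
3  Cal  104      IN        10               -94
4  Zoe  254      IN       332                78
5  Zoe  378      BR       332               -46
6  Zoe  259      IN       332                73
7  Fay  500      BR       174              -326
8  Cal  482      BR        10              -472
9  Zoe  337      BR       332                -5
Taking the min of column 'duration_minus_n' gives -472.

-472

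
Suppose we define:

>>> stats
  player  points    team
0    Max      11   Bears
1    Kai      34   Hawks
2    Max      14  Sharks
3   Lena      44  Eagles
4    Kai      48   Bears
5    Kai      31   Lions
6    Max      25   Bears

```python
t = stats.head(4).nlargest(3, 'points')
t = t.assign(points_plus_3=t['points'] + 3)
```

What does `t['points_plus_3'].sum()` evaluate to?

take first 4 rows:
  player  points    team
0    Max      11   Bears
1    Kai      34   Hawks
2    Max      14  Sharks
3   Lena      44  Eagles
take 3 rows with largest points:
  player  points    team
3   Lena      44  Eagles
1    Kai      34   Hawks
2    Max      14  Sharks
add column points_plus_3 = t['points'] + 3:
  player  points    team  points_plus_3
3   Lena      44  Eagles             47
1    Kai      34   Hawks             37
2    Max      14  Sharks             17

101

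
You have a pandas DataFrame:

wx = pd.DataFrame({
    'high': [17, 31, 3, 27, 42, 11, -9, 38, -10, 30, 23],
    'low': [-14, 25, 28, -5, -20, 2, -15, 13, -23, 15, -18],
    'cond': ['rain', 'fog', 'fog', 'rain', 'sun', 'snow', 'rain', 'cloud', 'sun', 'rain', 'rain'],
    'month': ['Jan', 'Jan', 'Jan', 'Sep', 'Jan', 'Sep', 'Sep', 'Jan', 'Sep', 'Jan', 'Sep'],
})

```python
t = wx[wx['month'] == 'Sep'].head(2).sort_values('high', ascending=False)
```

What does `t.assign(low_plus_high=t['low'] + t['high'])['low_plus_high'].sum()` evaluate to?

filter rows where month == 'Sep':
    high  low  cond month
3     27   -5  rain   Sep
5     11    2  snow   Sep
6     -9  -15  rain   Sep
8    -10  -23   sun   Sep
10    23  -18  rain   Sep
take first 2 rows:
   high  low  cond month
3    27   -5  rain   Sep
5    11    2  snow   Sep
sort by high descending:
   high  low  cond month
3    27   -5  rain   Sep
5    11    2  snow   Sep
add column low_plus_high = t['low'] + t['high']:
   high  low  cond month  low_plus_high
3    27   -5  rain   Sep             22
5    11    2  snow   Sep             13
Reading off the sum of column 'low_plus_high', we get 35.

35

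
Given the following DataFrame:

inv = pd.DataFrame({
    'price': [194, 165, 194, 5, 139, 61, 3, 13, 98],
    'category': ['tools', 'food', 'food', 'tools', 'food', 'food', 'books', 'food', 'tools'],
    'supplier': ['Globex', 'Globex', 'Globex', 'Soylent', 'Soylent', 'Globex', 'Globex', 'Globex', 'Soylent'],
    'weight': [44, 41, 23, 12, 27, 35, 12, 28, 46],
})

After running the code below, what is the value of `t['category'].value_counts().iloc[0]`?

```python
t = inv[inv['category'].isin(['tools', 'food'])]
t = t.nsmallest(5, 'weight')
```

4

filter rows where category in ['tools', 'food']:
   price category supplier  weight
0    194    tools   Globex      44
1    165     food   Globex      41
2    194     food   Globex      23
3      5    tools  Soylent      12
4    139     food  Soylent      27
5     61     food   Globex      35
7     13     food   Globex      28
8     98    tools  Soylent      46
take 5 rows with smallest weight:
   price category supplier  weight
3      5    tools  Soylent      12
2    194     food   Globex      23
4    139     food  Soylent      27
7     13     food   Globex      28
5     61     food   Globex      35
value_counts of category:
category
food     4
tools    1
Name: count, dtype: int64
So iloc[0] = 4.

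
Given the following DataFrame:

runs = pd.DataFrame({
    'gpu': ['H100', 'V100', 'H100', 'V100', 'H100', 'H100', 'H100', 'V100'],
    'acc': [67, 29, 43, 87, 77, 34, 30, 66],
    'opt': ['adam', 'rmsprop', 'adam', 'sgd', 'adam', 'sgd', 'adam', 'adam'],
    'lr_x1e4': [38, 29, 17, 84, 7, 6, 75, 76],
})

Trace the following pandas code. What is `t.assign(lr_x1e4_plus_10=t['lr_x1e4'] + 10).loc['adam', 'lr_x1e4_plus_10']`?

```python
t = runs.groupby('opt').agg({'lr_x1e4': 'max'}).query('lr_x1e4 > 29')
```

86

group by opt, max of lr_x1e4:
         lr_x1e4
opt             
adam          76
rmsprop       29
sgd           84
filter rows where lr_x1e4 > 29:
      lr_x1e4
opt          
adam       76
sgd        84
add column lr_x1e4_plus_10 = t['lr_x1e4'] + 10:
      lr_x1e4  lr_x1e4_plus_10
opt                           
adam       76               86
sgd        84               94
Reading off the value at row 'adam', column 'lr_x1e4_plus_10', we get 86.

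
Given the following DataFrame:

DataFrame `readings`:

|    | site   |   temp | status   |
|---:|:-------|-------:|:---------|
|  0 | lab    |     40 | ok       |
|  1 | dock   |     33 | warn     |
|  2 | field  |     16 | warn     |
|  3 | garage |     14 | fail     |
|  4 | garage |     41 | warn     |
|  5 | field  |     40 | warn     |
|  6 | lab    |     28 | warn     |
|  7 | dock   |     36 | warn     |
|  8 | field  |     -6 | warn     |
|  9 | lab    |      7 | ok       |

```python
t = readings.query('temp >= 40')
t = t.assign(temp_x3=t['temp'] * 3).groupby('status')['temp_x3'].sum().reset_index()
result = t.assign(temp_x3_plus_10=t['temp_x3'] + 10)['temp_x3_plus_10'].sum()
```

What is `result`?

filter rows where temp >= 40:
     site  temp status
0     lab    40     ok
4  garage    41   warn
5   field    40   warn
add column temp_x3 = t['temp'] * 3:
     site  temp status  temp_x3
0     lab    40     ok      120
4  garage    41   warn      123
5   field    40   warn      120
group by status, sum of temp_x3:
status
ok      120
warn    243
Name: temp_x3, dtype: int64
reset_index():
  status  temp_x3
0     ok      120
1   warn      243
add column temp_x3_plus_10 = t['temp_x3'] + 10:
  status  temp_x3  temp_x3_plus_10
0     ok      120              130
1   warn      243              253
Then the sum of column 'temp_x3_plus_10': 383

383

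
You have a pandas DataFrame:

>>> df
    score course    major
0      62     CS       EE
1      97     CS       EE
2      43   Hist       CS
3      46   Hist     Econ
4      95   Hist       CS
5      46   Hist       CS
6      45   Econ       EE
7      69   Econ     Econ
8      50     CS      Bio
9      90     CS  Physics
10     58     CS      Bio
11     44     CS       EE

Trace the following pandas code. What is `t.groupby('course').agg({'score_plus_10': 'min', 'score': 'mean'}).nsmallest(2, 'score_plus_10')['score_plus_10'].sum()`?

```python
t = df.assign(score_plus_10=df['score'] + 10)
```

107

add column score_plus_10 = df['score'] + 10:
    score course    major  score_plus_10
0      62     CS       EE             72
1      97     CS       EE            107
2      43   Hist       CS             53
3      46   Hist     Econ             56
4      95   Hist       CS            105
5      46   Hist       CS             56
6      45   Econ       EE             55
7      69   Econ     Econ             79
8      50     CS      Bio             60
9      90     CS  Physics            100
10     58     CS      Bio             68
11     44     CS       EE             54
group by course: min(score_plus_10), mean(score):
        score_plus_10      score
course                          
CS                 54  66.833333
Econ               55  57.000000
Hist               53  57.500000
take 2 rows with smallest score_plus_10:
        score_plus_10      score
course                          
Hist               53  57.500000
CS                 54  66.833333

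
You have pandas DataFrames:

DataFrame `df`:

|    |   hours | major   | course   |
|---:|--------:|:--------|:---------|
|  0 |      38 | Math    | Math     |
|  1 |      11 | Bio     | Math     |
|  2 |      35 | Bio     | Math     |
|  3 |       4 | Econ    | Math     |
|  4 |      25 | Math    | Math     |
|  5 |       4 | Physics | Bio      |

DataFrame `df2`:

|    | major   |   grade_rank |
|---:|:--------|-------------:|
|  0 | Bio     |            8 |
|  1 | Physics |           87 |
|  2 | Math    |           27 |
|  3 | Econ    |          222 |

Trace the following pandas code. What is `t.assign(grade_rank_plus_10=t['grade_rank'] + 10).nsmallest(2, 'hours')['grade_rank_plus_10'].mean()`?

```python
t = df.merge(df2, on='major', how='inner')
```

merge on 'major' (how='inner') → 6 rows:
   hours    major course  grade_rank
0     38     Math   Math          27
1     11      Bio   Math           8
2     35      Bio   Math           8
3      4     Econ   Math         222
4     25     Math   Math          27
5      4  Physics    Bio          87
add column grade_rank_plus_10 = t['grade_rank'] + 10:
   hours    major course  grade_rank  grade_rank_plus_10
0     38     Math   Math          27                  37
1     11      Bio   Math           8                  18
2     35      Bio   Math           8                  18
3      4     Econ   Math         222                 232
4     25     Math   Math          27                  37
5      4  Physics    Bio          87                  97
take 2 rows with smallest hours:
   hours    major course  grade_rank  grade_rank_plus_10
3      4     Econ   Math         222                 232
5      4  Physics    Bio          87                  97
Then the mean of column 'grade_rank_plus_10': 164.5

164.5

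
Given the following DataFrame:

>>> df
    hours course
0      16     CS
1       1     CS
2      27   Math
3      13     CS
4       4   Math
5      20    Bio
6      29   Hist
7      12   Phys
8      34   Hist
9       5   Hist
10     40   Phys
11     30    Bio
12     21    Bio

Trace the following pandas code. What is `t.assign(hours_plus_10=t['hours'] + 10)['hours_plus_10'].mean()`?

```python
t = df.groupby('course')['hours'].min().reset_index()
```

group by course, min of hours:
course
Bio     20
CS       1
Hist     5
Math     4
Phys    12
Name: hours, dtype: int64
reset_index():
  course  hours
0    Bio     20
1     CS      1
2   Hist      5
3   Math      4
4   Phys     12
add column hours_plus_10 = t['hours'] + 10:
  course  hours  hours_plus_10
0    Bio     20             30
1     CS      1             11
2   Hist      5             15
3   Math      4             14
4   Phys     12             22

18.4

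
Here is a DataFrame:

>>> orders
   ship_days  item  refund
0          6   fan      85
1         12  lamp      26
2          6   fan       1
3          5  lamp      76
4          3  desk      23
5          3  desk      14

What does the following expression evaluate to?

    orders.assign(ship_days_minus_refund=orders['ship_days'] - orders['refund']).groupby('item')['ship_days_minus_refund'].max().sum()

add column ship_days_minus_refund = orders['ship_days'] - orders['refund']:
   ship_days  item  refund  ship_days_minus_refund
0          6   fan      85                     -79
1         12  lamp      26                     -14
2          6   fan       1                       5
3          5  lamp      76                     -71
4          3  desk      23                     -20
5          3  desk      14                     -11
group by item, max of ship_days_minus_refund:
item
desk   -11
fan      5
lamp   -14
Name: ship_days_minus_refund, dtype: int64
Hence -20.

-20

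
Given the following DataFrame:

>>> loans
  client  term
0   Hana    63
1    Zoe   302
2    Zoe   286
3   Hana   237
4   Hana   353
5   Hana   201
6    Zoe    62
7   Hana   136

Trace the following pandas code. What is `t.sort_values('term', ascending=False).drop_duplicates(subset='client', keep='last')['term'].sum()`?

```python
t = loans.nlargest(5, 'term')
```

take 5 rows with largest term:
  client  term
4   Hana   353
1    Zoe   302
2    Zoe   286
3   Hana   237
5   Hana   201
sort by term descending:
  client  term
4   Hana   353
1    Zoe   302
2    Zoe   286
3   Hana   237
5   Hana   201
drop duplicate client (keep=last):
  client  term
2    Zoe   286
5   Hana   201
Taking the sum of column 'term' gives 487.

487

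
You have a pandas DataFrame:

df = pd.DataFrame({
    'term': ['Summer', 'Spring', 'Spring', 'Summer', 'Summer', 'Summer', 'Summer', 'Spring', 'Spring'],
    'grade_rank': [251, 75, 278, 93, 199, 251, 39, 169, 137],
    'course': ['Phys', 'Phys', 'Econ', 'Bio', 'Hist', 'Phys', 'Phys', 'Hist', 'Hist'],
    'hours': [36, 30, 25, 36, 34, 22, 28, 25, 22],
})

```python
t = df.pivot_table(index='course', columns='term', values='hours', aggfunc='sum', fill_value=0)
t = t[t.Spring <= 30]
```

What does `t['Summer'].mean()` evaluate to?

pivot: rows=course, cols=term, sum(hours):
term    Spring  Summer
course                
Bio          0      36
Econ        25       0
Hist        47      34
Phys        30      86
filter rows where Spring <= 30:
term    Spring  Summer
course                
Bio          0      36
Econ        25       0
Phys        30      86
Then the mean of column 'Summer': 40.6666666667

40.6666666667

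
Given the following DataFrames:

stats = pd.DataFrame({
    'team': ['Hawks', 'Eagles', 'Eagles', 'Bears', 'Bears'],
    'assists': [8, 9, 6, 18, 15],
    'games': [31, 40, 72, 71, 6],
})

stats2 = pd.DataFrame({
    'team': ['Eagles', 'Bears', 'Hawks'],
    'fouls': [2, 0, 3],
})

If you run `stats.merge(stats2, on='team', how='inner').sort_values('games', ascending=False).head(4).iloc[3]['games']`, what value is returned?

merge on 'team' (how='inner') → 5 rows:
     team  assists  games  fouls
0   Hawks        8     31      3
1  Eagles        9     40      2
2  Eagles        6     72      2
3   Bears       18     71      0
4   Bears       15      6      0
sort by games descending:
     team  assists  games  fouls
2  Eagles        6     72      2
3   Bears       18     71      0
1  Eagles        9     40      2
0   Hawks        8     31      3
4   Bears       15      6      0
take first 4 rows:
     team  assists  games  fouls
2  Eagles        6     72      2
3   Bears       18     71      0
1  Eagles        9     40      2
0   Hawks        8     31      3
So iloc[3]['games'] = 31.

31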